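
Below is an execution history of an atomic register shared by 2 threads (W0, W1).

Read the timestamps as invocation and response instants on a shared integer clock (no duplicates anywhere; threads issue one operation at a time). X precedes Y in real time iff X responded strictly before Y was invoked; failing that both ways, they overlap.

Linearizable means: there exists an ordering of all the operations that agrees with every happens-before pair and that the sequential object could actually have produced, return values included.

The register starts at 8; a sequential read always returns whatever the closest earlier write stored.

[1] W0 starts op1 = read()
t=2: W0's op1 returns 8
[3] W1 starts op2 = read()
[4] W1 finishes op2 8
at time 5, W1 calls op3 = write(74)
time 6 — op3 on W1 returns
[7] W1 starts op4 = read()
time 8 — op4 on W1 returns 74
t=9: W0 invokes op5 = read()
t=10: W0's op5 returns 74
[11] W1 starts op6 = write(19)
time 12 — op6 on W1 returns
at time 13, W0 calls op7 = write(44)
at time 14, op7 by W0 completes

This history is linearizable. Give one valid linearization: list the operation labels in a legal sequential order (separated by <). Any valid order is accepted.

step 1: op1 read() → 8 — value 8
step 2: op2 read() → 8 — value 8
step 3: op3 write(74) — value 74
step 4: op4 read() → 74 — value 74
step 5: op5 read() → 74 — value 74
step 6: op6 write(19) — value 19
step 7: op7 write(44) — value 44

op1 < op2 < op3 < op4 < op5 < op6 < op7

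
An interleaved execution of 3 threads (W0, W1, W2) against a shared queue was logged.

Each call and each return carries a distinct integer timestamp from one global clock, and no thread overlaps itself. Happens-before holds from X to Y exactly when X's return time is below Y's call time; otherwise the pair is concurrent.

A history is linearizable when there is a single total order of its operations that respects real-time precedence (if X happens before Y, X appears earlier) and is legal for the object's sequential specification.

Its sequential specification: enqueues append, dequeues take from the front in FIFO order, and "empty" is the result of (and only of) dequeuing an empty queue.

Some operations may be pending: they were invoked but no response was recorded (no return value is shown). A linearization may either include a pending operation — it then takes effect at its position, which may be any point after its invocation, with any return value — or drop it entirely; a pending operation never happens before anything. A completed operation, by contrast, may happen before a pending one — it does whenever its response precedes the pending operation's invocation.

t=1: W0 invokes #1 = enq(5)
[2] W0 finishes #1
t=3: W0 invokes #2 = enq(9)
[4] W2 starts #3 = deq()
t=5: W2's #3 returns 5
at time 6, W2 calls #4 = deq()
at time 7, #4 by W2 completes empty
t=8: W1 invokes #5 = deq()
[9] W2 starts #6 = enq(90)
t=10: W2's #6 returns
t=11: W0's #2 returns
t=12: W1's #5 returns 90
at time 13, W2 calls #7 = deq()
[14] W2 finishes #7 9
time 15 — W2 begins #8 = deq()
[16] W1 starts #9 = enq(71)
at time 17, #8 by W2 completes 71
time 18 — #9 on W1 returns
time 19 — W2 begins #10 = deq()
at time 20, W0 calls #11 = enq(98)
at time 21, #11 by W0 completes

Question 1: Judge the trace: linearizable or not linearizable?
witness order: #1, #3, #4, #6, #2, #5, #7, #9, #8, #10, #11
step 1: #1 enq(5) — queue <5>
step 2: #3 deq() → 5 — queue <>
step 3: #4 deq() → empty — queue <>
step 4: #6 enq(90) — queue <90>
step 5: #2 enq(9) — queue <90,9>
step 6: #5 deq() → 90 — queue <9>
step 7: #7 deq() → 9 — queue <>
step 8: #9 enq(71) — queue <71>
step 9: #8 deq() → 71 — queue <>
step 10: #10 deq() (pending, included) — queue <>
step 11: #11 enq(98) — queue <98>

linearizable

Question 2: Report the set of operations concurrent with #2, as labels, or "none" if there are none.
#2 spans [3,11]: anything still running between times 3 and 11 counts as concurrent
#1 [1,2]: before
#3 [4,5]: concurrent
#4 [6,7]: concurrent
#5 [8,12]: concurrent
#6 [9,10]: concurrent
#7 [13,14]: after
#8 [15,17]: after
#9 [16,18]: after
#10 [19,…): after
#11 [20,21]: after

#3, #4, #5, #6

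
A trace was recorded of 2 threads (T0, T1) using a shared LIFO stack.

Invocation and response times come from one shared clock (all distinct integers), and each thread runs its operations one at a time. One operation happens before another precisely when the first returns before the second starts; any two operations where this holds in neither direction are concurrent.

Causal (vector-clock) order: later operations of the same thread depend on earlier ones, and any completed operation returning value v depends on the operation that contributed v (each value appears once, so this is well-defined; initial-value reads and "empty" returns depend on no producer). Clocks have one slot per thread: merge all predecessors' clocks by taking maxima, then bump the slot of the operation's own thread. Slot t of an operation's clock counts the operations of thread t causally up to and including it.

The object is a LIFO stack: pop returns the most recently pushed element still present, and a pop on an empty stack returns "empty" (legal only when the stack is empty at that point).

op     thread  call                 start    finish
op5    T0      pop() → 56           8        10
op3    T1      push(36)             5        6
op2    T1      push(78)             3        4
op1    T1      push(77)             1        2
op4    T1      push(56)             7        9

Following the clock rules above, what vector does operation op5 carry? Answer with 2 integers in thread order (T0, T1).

(1, 4)

invoked at 1, op1 has no predecessors; its own T1 bump gives (0, 1)
merge at op2 (invoked 3): VC(op1)=(0, 1), own-thread bump on T1 → (0, 2)
merge at op3 (invoked 5): VC(op2)=(0, 2), own-thread bump on T1 → (0, 3)
merge at op4 (invoked 7): VC(op3)=(0, 3), own-thread bump on T1 → (0, 4)
merge at op5 (invoked 8): VC(op4)=(0, 4), own-thread bump on T0 → (1, 4)
target: VC(op5) = (1, 4)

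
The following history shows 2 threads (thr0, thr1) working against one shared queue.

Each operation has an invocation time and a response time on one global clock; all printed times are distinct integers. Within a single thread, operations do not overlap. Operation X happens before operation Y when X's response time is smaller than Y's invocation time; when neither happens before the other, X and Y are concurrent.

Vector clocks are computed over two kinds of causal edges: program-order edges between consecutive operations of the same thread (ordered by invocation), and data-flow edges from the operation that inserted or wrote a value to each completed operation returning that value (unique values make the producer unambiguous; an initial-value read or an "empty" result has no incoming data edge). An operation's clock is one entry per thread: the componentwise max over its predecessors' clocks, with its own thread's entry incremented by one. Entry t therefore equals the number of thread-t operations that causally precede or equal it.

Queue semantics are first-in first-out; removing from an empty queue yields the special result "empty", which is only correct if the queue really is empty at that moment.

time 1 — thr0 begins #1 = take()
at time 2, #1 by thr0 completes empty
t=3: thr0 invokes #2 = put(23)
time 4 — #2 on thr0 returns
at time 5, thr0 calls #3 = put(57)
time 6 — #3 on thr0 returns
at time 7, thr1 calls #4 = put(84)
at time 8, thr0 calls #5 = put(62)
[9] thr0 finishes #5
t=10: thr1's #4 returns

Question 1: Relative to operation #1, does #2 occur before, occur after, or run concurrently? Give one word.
#2 spans [3,4], #1 spans [1,2]
resp(#1)=2 < inv(#2)=3

after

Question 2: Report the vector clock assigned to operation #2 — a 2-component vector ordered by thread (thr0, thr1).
VC(#4, invoked at 7): no causal predecessors; +1 on thr1 → (0, 1)
VC(#1, invoked at 1): no causal predecessors; +1 on thr0 → (1, 0)
merge at #2 (invoked 3): VC(#1)=(1, 0), own-thread bump on thr0 → (2, 0)
merge at #3 (invoked 5): VC(#2)=(2, 0), own-thread bump on thr0 → (3, 0)
merge at #5 (invoked 8): VC(#3)=(3, 0), own-thread bump on thr0 → (4, 0)
target: VC(#2) = (2, 0)

(2, 0)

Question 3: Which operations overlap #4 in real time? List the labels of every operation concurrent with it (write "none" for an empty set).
#4 spans [7,10]: anything still running between times 7 and 10 counts as concurrent
#1 [1,2]: before
#2 [3,4]: before
#3 [5,6]: before
#5 [8,9]: concurrent

#5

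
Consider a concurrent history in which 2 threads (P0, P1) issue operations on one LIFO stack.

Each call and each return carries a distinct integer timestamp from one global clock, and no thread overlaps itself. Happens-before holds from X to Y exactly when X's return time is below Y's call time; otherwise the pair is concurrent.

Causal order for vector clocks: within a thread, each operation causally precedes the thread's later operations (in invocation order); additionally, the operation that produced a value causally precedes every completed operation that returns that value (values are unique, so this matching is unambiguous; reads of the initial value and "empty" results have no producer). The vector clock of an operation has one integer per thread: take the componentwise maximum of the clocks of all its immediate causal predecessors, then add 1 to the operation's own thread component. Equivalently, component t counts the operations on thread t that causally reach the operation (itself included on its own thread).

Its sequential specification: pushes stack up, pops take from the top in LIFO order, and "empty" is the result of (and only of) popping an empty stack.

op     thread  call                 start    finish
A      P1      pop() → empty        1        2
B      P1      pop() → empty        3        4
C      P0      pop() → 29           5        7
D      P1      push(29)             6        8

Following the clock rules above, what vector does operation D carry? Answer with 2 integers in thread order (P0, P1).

(0, 3)

A (invocation 1): nothing precedes it; P1's component alone gives (0, 1)
B (invocation 3): componentwise max over VC(A)=(0, 1), +1 at P1, giving (0, 2)
D (invocation 6): componentwise max over VC(B)=(0, 2), +1 at P1, giving (0, 3)
C (invocation 5): componentwise max over VC(D)=(0, 3), +1 at P0, giving (1, 3)
target: VC(D) = (0, 3)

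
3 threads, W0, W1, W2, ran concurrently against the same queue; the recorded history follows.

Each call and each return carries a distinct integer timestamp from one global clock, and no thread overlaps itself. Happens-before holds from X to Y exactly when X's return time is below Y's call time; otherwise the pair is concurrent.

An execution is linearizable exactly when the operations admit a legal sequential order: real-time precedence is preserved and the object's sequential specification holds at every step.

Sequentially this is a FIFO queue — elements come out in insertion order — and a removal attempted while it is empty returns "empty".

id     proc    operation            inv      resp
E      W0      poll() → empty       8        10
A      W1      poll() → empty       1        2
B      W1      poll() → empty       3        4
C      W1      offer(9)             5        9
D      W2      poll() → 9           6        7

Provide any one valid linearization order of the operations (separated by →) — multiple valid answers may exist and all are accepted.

A → B → C → D → E

after step 1 (A poll() → empty): queue <>
after step 2 (B poll() → empty): queue <>
after step 3 (C offer(9)): queue <9>
after step 4 (D poll() → 9): queue <>
after step 5 (E poll() → empty): queue <>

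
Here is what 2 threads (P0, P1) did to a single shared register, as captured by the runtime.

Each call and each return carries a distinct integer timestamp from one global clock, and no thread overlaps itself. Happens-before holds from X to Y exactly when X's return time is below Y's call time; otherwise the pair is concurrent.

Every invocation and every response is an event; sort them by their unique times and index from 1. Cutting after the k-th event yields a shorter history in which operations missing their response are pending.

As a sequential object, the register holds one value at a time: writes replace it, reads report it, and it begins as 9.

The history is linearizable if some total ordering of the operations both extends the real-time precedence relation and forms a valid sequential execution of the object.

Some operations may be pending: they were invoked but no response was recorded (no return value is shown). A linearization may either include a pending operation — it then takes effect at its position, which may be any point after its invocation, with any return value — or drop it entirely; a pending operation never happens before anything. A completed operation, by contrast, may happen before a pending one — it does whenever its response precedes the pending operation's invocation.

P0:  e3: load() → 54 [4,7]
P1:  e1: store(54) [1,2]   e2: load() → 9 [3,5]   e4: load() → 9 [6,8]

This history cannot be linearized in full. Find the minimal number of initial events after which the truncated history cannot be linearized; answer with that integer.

a valid linearization of events 1..4 exists, for instance e1:
after step 1 (e1 store(54)): value 54
with event 5 included (e2 responding at time 5), all real-time-consistent orders fail
completion choices over the 1 pending operation (e3) were checked; none helps
one such order, e1, e2 (pending dropped), breaks at step 2 where e2 load() → 9 is illegal

5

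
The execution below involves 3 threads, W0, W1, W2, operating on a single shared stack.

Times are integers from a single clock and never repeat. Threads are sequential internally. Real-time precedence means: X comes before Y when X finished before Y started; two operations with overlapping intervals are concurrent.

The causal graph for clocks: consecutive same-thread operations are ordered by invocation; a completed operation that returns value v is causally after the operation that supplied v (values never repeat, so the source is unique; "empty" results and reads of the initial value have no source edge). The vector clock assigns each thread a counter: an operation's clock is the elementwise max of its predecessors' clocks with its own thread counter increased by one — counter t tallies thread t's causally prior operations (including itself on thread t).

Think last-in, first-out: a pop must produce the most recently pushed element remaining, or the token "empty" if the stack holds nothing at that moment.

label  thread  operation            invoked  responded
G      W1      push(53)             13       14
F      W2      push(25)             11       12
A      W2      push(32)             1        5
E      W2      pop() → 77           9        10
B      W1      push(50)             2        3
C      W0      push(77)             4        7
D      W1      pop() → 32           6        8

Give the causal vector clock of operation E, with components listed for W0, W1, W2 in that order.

A, invoked 1, has no incoming edges; only W2's bump applies → (0, 0, 1)
B, invoked 2, has no incoming edges; only W1's bump applies → (0, 1, 0)
C, invoked 4, has no incoming edges; only W0's bump applies → (1, 0, 0)
VC(D, invoked at 6): max of VC(A)=(0, 0, 1), VC(B)=(0, 1, 0), then +1 on thread W1 → (0, 2, 1)
VC(E, invoked at 9): max of VC(A)=(0, 0, 1), VC(C)=(1, 0, 0), then +1 on thread W2 → (1, 0, 2)
VC(G, invoked at 13): max of VC(D)=(0, 2, 1), then +1 on thread W1 → (0, 3, 1)
VC(F, invoked at 11): max of VC(E)=(1, 0, 2), then +1 on thread W2 → (1, 0, 3)
target: VC(E) = (1, 0, 2)

(1, 0, 2)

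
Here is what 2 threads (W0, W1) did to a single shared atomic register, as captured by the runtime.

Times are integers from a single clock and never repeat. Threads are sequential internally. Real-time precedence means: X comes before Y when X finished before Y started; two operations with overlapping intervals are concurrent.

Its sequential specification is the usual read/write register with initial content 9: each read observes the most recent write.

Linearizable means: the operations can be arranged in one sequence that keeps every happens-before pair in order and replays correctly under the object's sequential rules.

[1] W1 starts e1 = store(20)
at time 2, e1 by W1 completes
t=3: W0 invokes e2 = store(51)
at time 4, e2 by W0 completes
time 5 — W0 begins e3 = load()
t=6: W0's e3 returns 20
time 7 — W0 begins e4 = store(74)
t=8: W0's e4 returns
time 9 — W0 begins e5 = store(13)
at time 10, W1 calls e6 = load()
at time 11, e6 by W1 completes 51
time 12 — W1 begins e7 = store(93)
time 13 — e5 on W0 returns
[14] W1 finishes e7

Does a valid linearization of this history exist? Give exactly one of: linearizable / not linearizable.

through event 5 a valid linearization exists; event 6 (e3 responding at time 6) ends that
exactly one order of the 3 completed ops respects real time; the atomic register replay fails
e.g. e1, e2, e3: illegal at step 3, since e3 load() → 20 cannot apply there

not linearizable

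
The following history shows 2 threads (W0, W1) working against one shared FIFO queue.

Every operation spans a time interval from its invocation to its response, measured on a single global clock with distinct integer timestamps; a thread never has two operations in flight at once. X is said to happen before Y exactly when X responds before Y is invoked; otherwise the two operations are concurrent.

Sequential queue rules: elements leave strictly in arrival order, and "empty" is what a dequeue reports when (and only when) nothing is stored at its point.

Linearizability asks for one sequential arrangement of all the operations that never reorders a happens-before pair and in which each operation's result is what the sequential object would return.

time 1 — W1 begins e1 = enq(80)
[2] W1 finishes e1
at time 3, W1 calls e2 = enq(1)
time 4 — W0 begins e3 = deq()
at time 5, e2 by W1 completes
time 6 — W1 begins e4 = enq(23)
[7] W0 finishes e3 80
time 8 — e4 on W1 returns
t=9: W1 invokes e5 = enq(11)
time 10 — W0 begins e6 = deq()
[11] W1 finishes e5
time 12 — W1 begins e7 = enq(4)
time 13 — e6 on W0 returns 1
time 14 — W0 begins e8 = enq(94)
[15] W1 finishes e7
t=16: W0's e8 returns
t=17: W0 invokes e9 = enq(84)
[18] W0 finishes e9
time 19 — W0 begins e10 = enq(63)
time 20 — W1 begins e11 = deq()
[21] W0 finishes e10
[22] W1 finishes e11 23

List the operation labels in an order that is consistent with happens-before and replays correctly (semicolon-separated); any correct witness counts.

e1; e2; e3; e4; e5; e6; e7; e8; e9; e10; e11

step 1: e1 enq(80) — queue <80>
step 2: e2 enq(1) — queue <80,1>
step 3: e3 deq() → 80 — queue <1>
step 4: e4 enq(23) — queue <1,23>
step 5: e5 enq(11) — queue <1,23,11>
step 6: e6 deq() → 1 — queue <23,11>
step 7: e7 enq(4) — queue <23,11,4>
step 8: e8 enq(94) — queue <23,11,4,94>
step 9: e9 enq(84) — queue <23,11,4,94,84>
step 10: e10 enq(63) — queue <23,11,4,94,84,63>
step 11: e11 deq() → 23 — queue <11,4,94,84,63>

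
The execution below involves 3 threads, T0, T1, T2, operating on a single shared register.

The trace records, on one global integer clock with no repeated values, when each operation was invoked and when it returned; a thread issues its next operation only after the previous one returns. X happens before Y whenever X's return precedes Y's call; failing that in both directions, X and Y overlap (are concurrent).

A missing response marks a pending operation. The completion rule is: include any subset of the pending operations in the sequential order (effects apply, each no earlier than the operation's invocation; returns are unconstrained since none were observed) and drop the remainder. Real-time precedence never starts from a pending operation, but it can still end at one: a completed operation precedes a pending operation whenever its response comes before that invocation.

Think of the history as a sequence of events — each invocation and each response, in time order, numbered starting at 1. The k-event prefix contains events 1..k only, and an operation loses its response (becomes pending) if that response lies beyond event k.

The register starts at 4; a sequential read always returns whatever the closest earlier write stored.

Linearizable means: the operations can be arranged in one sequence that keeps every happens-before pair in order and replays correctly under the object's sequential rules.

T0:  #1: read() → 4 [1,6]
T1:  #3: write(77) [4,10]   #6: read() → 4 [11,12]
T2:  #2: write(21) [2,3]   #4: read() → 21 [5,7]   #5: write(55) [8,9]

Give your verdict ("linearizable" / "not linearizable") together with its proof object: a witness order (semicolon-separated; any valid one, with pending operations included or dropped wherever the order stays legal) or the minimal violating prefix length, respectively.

prefix check: 1..11 passes, 1..12 fails once #6's time-12 response joins
checked exhaustively: 11 real-time-consistent orders of 6 completed operations, zero legal register replays
one such order, #1, #2, #3, #4, #5, #6, breaks at step 4 where #4 read() → 21 is illegal
one such order, #1, #2, #4, #3, #5, #6, breaks at step 6 where #6 read() → 4 is illegal

not linearizable — minimal violating prefix: 12 events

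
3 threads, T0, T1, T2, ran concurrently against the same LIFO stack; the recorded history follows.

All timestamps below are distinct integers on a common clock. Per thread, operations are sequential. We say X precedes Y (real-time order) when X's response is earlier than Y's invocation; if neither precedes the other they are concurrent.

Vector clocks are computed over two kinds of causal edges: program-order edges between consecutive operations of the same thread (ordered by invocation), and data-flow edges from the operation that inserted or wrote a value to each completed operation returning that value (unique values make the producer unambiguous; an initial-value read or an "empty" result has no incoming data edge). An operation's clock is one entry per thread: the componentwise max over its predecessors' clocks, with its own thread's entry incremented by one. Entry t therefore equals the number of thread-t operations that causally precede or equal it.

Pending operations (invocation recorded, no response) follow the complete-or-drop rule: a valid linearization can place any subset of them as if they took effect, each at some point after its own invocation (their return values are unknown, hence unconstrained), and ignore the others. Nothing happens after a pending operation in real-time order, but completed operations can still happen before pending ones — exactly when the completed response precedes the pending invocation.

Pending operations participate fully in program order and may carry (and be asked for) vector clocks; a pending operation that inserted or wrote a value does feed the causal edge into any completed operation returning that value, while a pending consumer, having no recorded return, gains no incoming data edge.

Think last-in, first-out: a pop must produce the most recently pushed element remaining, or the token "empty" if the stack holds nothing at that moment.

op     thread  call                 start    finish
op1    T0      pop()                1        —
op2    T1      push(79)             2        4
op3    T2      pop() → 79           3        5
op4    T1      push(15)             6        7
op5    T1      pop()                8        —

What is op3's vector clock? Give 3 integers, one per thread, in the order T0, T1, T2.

invoked at 2, op2 has no predecessors; its own T1 bump gives (0, 1, 0)
invoked at 1, op1 has no predecessors; its own T0 bump gives (1, 0, 0)
invoked at 3, op3 merges VC(op2)=(0, 1, 0) and bumps T2's slot → (0, 1, 1)
invoked at 6, op4 merges VC(op2)=(0, 1, 0) and bumps T1's slot → (0, 2, 0)
invoked at 8, op5 merges VC(op4)=(0, 2, 0) and bumps T1's slot → (0, 3, 0)
target: VC(op3) = (0, 1, 1)

(0, 1, 1)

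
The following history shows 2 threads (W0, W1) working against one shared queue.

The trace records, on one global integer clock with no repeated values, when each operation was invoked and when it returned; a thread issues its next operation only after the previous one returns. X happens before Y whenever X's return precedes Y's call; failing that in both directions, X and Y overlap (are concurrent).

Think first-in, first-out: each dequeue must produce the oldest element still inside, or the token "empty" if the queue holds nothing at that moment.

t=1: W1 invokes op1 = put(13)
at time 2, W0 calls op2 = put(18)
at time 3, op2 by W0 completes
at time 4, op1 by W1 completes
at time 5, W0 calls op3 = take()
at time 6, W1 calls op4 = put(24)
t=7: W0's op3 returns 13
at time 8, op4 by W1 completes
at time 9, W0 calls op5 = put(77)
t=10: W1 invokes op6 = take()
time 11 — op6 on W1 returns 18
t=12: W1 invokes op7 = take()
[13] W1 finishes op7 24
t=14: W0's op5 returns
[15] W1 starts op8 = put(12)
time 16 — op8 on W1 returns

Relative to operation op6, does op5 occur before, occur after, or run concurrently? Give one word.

op5 spans [9,14], op6 spans [10,11]
the intervals overlap in both directions

concurrent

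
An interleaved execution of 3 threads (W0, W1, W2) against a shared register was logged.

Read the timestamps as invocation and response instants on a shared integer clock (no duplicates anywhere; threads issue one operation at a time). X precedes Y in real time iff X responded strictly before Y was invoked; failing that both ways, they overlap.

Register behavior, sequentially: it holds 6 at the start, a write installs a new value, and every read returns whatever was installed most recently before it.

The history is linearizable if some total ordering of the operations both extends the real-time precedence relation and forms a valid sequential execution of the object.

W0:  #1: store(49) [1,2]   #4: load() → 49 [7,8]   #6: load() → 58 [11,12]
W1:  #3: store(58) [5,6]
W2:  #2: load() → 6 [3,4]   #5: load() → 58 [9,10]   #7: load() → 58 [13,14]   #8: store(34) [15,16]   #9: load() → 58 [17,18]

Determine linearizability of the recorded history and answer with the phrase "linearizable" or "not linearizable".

not linearizable

through event 3 a valid linearization exists; event 4 (#2 responding at time 4) ends that
exactly one order of the 2 completed ops respects real time; the register replay fails
for example #1, #2 fails at step 2: #2 load() → 6 is not legal there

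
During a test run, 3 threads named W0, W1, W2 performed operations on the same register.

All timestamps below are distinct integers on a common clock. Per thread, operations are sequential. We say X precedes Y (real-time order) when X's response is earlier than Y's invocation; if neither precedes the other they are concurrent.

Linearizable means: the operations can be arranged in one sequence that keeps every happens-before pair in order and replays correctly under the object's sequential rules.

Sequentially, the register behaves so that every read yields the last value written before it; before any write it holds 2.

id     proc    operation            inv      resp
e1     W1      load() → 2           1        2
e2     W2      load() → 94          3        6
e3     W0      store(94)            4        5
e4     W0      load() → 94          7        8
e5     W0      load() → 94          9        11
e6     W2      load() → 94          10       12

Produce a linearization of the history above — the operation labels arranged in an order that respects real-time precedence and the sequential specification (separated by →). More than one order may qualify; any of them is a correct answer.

e1 → e3 → e2 → e4 → e5 → e6

after step 1 (e1 load() → 2): value 2
after step 2 (e3 store(94)): value 94
after step 3 (e2 load() → 94): value 94
after step 4 (e4 load() → 94): value 94
after step 5 (e5 load() → 94): value 94
after step 6 (e6 load() → 94): value 94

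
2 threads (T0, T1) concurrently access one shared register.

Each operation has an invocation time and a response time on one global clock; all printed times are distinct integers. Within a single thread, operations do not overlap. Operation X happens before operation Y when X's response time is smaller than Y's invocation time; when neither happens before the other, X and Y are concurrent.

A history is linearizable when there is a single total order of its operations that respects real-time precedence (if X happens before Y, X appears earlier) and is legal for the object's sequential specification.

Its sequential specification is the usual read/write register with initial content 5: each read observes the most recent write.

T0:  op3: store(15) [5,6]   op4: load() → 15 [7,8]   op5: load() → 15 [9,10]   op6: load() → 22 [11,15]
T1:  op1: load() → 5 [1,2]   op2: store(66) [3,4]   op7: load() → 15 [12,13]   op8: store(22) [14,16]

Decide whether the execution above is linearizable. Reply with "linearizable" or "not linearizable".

one valid linearization: op1, op2, op3, op4, op5, op7, op8, op6
1. op1 load() → 5, leaving value 5
2. op2 store(66), leaving value 66
3. op3 store(15), leaving value 15
4. op4 load() → 15, leaving value 15
5. op5 load() → 15, leaving value 15
6. op7 load() → 15, leaving value 15
7. op8 store(22), leaving value 22
8. op6 load() → 22, leaving value 22

linearizable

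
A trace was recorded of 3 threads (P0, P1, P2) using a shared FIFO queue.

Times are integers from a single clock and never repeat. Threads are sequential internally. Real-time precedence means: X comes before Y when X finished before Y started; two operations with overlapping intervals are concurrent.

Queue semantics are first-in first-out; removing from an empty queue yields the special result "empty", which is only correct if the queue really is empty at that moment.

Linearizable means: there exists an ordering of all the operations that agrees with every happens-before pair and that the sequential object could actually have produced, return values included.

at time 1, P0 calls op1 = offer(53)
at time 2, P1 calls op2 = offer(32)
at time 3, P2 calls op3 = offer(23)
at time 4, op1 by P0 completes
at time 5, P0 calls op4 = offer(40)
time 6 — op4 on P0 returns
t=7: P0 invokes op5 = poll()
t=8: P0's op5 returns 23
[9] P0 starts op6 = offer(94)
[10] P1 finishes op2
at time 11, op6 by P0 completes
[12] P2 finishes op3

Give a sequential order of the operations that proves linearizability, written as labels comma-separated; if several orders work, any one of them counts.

op3, op1, op2, op4, op5, op6

1. op3 offer(23), leaving queue <23>
2. op1 offer(53), leaving queue <23,53>
3. op2 offer(32), leaving queue <23,53,32>
4. op4 offer(40), leaving queue <23,53,32,40>
5. op5 poll() → 23, leaving queue <53,32,40>
6. op6 offer(94), leaving queue <53,32,40,94>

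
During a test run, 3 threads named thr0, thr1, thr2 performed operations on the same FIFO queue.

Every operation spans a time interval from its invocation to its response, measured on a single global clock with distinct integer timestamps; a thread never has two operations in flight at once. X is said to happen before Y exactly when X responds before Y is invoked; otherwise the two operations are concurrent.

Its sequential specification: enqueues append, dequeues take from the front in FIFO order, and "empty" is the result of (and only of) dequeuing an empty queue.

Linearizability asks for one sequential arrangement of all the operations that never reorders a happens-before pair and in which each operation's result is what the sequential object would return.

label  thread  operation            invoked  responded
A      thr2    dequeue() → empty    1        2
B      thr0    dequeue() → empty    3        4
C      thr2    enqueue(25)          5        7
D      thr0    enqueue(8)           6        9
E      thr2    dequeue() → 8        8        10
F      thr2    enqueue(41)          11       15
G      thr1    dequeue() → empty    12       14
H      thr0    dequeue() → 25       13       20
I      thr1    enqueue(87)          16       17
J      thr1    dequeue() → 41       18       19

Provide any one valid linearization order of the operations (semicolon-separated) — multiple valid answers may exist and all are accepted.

step 1: A dequeue() → empty — queue <>
step 2: B dequeue() → empty — queue <>
step 3: D enqueue(8) — queue <8>
step 4: C enqueue(25) — queue <8,25>
step 5: E dequeue() → 8 — queue <25>
step 6: H dequeue() → 25 — queue <>
step 7: G dequeue() → empty — queue <>
step 8: F enqueue(41) — queue <41>
step 9: I enqueue(87) — queue <41,87>
step 10: J dequeue() → 41 — queue <87>

A; B; D; C; E; H; G; F; I; J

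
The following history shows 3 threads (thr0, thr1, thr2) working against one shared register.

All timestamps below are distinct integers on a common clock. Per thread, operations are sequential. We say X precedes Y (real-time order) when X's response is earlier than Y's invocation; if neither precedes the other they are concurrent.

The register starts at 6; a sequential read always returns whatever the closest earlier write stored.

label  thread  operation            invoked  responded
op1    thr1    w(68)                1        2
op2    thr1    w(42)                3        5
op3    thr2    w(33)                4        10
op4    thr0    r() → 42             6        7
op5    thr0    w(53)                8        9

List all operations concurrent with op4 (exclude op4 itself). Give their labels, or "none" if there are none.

op4 runs from 6 to 7; window-overlapping ops are concurrent
op1 [1,2]: before
op2 [3,5]: before
op3 [4,10]: concurrent
op5 [8,9]: after

op3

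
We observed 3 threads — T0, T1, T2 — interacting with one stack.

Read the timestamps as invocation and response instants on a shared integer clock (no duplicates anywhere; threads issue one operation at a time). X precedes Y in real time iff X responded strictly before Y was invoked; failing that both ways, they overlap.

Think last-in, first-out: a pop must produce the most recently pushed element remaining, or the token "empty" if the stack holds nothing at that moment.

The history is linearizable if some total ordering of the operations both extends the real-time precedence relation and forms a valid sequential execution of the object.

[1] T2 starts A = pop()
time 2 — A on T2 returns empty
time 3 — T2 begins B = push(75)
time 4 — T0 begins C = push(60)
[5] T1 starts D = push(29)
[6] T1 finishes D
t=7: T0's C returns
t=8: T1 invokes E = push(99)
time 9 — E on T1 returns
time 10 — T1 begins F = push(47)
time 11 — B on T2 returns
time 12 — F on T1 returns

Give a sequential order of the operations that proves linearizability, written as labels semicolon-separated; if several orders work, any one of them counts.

after step 1 (A pop() → empty): stack <>
after step 2 (B push(75)): stack <75>
after step 3 (C push(60)): stack <75,60>
after step 4 (D push(29)): stack <75,60,29>
after step 5 (E push(99)): stack <75,60,29,99>
after step 6 (F push(47)): stack <75,60,29,99,47>

A; B; C; D; E; F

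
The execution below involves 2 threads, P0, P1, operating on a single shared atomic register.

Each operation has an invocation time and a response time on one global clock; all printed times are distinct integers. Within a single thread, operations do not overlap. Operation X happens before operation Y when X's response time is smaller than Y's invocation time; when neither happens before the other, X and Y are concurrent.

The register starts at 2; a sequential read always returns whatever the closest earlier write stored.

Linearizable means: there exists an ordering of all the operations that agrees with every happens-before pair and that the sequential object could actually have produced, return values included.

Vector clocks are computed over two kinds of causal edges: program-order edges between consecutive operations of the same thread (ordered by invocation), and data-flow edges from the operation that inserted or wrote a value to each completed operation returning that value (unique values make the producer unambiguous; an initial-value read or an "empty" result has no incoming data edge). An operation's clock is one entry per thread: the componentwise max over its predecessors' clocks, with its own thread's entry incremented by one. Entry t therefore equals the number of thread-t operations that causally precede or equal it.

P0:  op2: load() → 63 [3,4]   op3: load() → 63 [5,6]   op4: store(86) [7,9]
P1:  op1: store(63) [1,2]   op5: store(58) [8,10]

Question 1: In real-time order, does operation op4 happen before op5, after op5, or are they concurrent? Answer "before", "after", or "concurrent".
concurrent

op4 spans [7,9], op5 spans [8,10]
the intervals overlap in both directions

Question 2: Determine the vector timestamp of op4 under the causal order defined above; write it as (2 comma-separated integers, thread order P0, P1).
(3, 1)

root op op1, invoked 1: fresh clock plus P1's own tick → (0, 1)
from VC(op1)=(0, 1), op5 (invoked 8) maxes components and bumps P1 → (0, 2)
from VC(op1)=(0, 1), op2 (invoked 3) maxes components and bumps P0 → (1, 1)
from VC(op1)=(0, 1), VC(op2)=(1, 1), op3 (invoked 5) maxes components and bumps P0 → (2, 1)
from VC(op3)=(2, 1), op4 (invoked 7) maxes components and bumps P0 → (3, 1)
target: VC(op4) = (3, 1)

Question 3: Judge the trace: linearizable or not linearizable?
linearizable

a witness: op1, op2, op3, op4, op5
1. op1 store(63), leaving value 63
2. op2 load() → 63, leaving value 63
3. op3 load() → 63, leaving value 63
4. op4 store(86), leaving value 86
5. op5 store(58), leaving value 58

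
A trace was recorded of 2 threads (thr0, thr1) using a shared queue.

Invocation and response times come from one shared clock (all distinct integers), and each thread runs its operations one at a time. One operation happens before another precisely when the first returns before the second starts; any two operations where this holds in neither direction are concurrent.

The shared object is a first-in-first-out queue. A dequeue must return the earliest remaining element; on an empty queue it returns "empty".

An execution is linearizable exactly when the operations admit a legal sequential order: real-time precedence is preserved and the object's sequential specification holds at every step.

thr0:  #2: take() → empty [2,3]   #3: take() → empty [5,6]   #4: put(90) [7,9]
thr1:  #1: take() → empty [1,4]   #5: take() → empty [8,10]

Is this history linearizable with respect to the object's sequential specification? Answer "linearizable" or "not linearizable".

linearizable

witness order: #1, #2, #3, #5, #4
after step 1 (#1 take() → empty): queue <>
after step 2 (#2 take() → empty): queue <>
after step 3 (#3 take() → empty): queue <>
after step 4 (#5 take() → empty): queue <>
after step 5 (#4 put(90)): queue <90>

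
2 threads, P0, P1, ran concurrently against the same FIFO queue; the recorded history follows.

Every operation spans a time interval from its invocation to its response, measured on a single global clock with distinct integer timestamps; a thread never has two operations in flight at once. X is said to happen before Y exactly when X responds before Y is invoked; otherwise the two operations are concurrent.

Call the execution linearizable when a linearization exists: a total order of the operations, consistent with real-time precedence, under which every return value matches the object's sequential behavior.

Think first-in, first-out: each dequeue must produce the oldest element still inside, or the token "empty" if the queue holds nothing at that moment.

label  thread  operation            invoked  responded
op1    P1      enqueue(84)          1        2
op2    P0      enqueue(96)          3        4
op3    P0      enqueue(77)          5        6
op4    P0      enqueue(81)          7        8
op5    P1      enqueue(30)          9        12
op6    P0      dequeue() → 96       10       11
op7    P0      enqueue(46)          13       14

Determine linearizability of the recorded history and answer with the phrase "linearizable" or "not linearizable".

not linearizable

already the first 11 events (up to op6's response at time 11) admit no linearization; the first 10 still do
the sole real-time-consistent order of 5 completed operations fails the FIFO queue replay
every completion of the 1 pending operation (op5) was checked; none linearizes
take op1, op2, op3, op4, op6 (pending dropped): step 5 already fails, because op6 dequeue() → 96 cannot occur there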